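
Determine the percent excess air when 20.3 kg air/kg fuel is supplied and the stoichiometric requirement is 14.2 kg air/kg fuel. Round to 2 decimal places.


Excess air = actual - stoichiometric = 20.3 - 14.2 = 6.10 kg/kg fuel
Excess air % = (excess / stoich) * 100 = (6.10 / 14.2) * 100 = 42.96%


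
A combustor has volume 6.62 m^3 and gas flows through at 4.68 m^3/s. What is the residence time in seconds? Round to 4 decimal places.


tau = V / Q_flow
tau = 6.62 / 4.68 = 1.4145 s


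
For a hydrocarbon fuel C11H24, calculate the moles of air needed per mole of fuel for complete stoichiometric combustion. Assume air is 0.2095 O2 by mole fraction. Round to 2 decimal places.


Balanced combustion: C11H24 + 17 O2 -> 11 CO2 + 12 H2O
O2 needed = C + H/4 = 11 + 24/4 = 17.00 moles
Air moles = O2 / 0.2095 = 17.00 / 0.2095 = 81.15 moles air


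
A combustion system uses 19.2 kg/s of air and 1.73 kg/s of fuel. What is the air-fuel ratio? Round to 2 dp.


AFR = m_air / m_fuel
AFR = 19.2 / 1.73 = 11.10


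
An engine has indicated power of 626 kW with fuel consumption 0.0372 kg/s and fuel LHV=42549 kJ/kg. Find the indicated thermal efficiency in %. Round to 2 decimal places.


eta_ith = (IP / (mf * LHV)) * 100
Denominator = 0.0372 * 42549 = 1582.8228 kW
eta_ith = (626 / 1582.8228) * 100 = 39.55%


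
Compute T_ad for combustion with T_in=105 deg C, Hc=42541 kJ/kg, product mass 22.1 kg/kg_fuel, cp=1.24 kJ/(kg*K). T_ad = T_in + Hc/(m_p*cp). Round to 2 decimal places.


T_ad = T_in + Hc / (m_p * cp)
Denominator = 22.1 * 1.24 = 27.4040
Temperature rise = 42541 / 27.4040 = 1552.36 K
T_ad = 105 + 1552.36 = 1657.36 deg C


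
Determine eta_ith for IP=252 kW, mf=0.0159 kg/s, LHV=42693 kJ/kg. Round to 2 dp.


eta_ith = (IP / (mf * LHV)) * 100
Denominator = 0.0159 * 42693 = 678.8187 kW
eta_ith = (252 / 678.8187) * 100 = 37.12%


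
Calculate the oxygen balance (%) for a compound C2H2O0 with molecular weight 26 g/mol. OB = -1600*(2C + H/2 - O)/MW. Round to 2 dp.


OB = -1600 * (2C + H/2 - O) / MW
Inner = 2*2 + 2/2 - 0 = 5.00
OB = -1600 * 5.00 / 26 = -307.69%


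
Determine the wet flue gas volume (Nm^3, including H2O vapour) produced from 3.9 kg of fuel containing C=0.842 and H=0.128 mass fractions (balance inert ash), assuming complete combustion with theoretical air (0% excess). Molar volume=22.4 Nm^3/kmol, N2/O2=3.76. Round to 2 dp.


Per kg fuel: CO2 = (C/12 kmol)*22.4 = (0.842/12)*22.4 = 1.57173 Nm^3
Per kg fuel: H2O = (H/2 kmol)*22.4 = (0.128/2)*22.4 = 1.43360 Nm^3
O2 needed per kg fuel = C/12 + H/4 = 0.842/12 + 0.128/4 = 0.10216667 kmol
Per kg fuel: N2 = O2*3.76*22.4 = 0.10216667*3.76*22.4 = 8.60489 Nm^3
Total per kg = 1.57173 + 1.43360 + 8.60489 = 11.61022 Nm^3
Total = 11.61022 * 3.9 = 45.28 Nm^3


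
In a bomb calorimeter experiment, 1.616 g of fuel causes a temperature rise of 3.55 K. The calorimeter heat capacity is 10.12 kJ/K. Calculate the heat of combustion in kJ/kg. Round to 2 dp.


Hc = C_cal * delta_T / m_fuel
Q_released = 10.12 * 3.55 = 35.9260 kJ
m_fuel = 1.616 g = 1.616/1000 kg = 0.001616 kg
Hc = 35.9260 / 0.001616 = 22231.44 kJ/kg


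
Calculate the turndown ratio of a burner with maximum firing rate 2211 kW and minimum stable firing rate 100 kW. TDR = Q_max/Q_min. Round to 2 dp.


TDR = Q_max / Q_min
TDR = 2211 / 100 = 22.11


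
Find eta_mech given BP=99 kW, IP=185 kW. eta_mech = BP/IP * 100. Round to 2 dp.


eta_mech = (BP / IP) * 100
Ratio = 99 / 185 = 0.5351
eta_mech = 0.5351 * 100 = 53.51%


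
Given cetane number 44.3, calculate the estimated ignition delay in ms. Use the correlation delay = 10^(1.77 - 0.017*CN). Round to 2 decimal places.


delay = 10^(1.77 - 0.017*CN)
Exponent = 1.77 - 0.017*44.3 = 1.0169
delay = 10^1.0169 = 10.40 ms


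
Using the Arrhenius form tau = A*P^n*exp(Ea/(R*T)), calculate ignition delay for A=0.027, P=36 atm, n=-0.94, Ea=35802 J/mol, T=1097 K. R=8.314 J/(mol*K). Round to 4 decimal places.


tau = A * P^n * exp(Ea/(R*T))
P^n = 36^(-0.94) = 0.03444099
Ea/(R*T) = 35802/(8.314*1097) = 3.925461
exp(Ea/(R*T)) = 50.676422
tau = 0.027 * 0.03444099 * 50.676422 = 0.0471 ms


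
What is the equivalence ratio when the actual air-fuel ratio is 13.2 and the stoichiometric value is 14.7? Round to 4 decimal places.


phi = AFR_stoich / AFR_actual
phi = 14.7 / 13.2 = 1.1136


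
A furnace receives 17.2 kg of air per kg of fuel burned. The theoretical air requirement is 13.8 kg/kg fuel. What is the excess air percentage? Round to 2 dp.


Excess air = actual - stoichiometric = 17.2 - 13.8 = 3.40 kg/kg fuel
Excess air % = (excess / stoich) * 100 = (3.40 / 13.8) * 100 = 24.64%


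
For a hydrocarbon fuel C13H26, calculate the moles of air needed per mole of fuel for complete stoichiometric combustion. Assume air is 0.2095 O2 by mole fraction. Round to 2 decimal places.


Balanced combustion: C13H26 + 19.5 O2 -> 13 CO2 + 13 H2O
O2 needed = C + H/4 = 13 + 26/4 = 19.50 moles
Air moles = O2 / 0.2095 = 19.50 / 0.2095 = 93.08 moles air


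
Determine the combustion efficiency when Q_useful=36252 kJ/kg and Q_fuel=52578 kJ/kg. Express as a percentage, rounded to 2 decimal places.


Efficiency = (Q_useful / Q_fuel) * 100
Efficiency = (36252 / 52578) * 100
Efficiency = 0.6895 * 100 = 68.95%


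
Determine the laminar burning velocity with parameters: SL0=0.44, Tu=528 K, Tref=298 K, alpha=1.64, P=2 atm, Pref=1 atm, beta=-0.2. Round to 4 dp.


SL = SL0 * (Tu/Tref)^alpha * (P/Pref)^beta
T ratio = 528/298 = 1.77181208
(T ratio)^alpha = 1.77181208^1.64 = 2.555083
(P/Pref)^beta = 2^(-0.2) = 0.870551
SL = 0.44 * 2.555083 * 0.870551 = 0.9787 m/s


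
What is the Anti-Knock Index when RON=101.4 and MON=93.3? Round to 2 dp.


AKI = (RON + MON) / 2
AKI = (101.4 + 93.3) / 2
AKI = 194.7 / 2 = 97.35


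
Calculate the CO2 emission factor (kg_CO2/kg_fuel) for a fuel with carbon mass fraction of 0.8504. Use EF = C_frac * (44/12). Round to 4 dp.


EF = C_frac * (M_CO2 / M_C)
EF = 0.8504 * (44/12)
EF = 0.8504 * 3.666667 = 3.1181 kg_CO2/kg_fuel


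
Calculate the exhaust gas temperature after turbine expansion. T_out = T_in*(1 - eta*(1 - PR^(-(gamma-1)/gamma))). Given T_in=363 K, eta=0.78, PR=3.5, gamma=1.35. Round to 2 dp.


T_out = T_in * (1 - eta * (1 - PR^(-(gamma-1)/gamma)))
Exponent = -(1.35-1)/1.35 = -0.25925926
PR^exp = 3.5^(-0.25925926) = 0.72267881
Factor = 1 - 0.78*(1 - 0.72267881) = 0.78368947
T_out = 363 * 0.78368947 = 284.48 K


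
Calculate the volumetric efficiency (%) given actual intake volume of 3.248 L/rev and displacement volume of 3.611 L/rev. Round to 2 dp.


eta_v = (V_actual / V_disp) * 100
Ratio = 3.248 / 3.611 = 0.8995
eta_v = 0.8995 * 100 = 89.95%


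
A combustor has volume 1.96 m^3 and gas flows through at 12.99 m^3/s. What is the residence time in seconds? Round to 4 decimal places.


tau = V / Q_flow
tau = 1.96 / 12.99 = 0.1509 s


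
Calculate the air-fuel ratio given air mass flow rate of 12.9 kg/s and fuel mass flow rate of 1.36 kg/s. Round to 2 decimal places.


AFR = m_air / m_fuel
AFR = 12.9 / 1.36 = 9.49


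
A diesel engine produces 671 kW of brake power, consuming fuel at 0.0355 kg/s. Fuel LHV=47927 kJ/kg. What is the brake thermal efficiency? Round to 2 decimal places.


eta_BTE = (BP / (mf * LHV)) * 100
Denominator = 0.0355 * 47927 = 1701.4085 kW
eta_BTE = (671 / 1701.4085) * 100 = 39.44%


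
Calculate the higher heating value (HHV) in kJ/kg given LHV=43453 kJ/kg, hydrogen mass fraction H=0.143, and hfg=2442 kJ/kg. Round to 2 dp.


HHV = LHV + hfg * 9 * H
Water addition = 2442 * 9 * 0.143 = 3142.854 kJ/kg
HHV = 43453 + 3142.854 = 46595.85 kJ/kg


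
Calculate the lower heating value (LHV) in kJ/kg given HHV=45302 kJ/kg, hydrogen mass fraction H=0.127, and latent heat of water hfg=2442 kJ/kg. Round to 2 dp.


LHV = HHV - hfg * 9 * H
Water correction = 2442 * 9 * 0.127 = 2791.206 kJ/kg
LHV = 45302 - 2791.206 = 42510.79 kJ/kg


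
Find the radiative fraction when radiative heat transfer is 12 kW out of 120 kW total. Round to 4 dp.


f_rad = Q_rad / Q_total
f_rad = 12 / 120 = 0.1000


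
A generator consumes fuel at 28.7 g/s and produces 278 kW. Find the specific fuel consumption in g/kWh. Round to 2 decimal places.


SFC = (mf / BP) * 3600
Rate = 28.7 / 278 = 0.103237 g/(s*kW)
SFC = 0.103237 * 3600 = 371.65 g/kWh


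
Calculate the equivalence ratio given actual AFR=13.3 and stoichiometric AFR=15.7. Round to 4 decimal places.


phi = AFR_stoich / AFR_actual
phi = 15.7 / 13.3 = 1.1805


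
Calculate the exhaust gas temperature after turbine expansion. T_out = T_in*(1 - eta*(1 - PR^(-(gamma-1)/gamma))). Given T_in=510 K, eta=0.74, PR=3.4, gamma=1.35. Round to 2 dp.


T_out = T_in * (1 - eta * (1 - PR^(-(gamma-1)/gamma)))
Exponent = -(1.35-1)/1.35 = -0.25925926
PR^exp = 3.4^(-0.25925926) = 0.72813041
Factor = 1 - 0.74*(1 - 0.72813041) = 0.79881650
T_out = 510 * 0.79881650 = 407.40 K


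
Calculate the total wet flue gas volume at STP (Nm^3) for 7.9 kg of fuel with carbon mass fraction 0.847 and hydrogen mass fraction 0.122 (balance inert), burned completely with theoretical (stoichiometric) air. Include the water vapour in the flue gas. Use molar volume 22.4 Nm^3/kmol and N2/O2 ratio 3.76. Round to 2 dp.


Per kg fuel: CO2 = (C/12 kmol)*22.4 = (0.847/12)*22.4 = 1.58107 Nm^3
Per kg fuel: H2O = (H/2 kmol)*22.4 = (0.122/2)*22.4 = 1.36640 Nm^3
O2 needed per kg fuel = C/12 + H/4 = 0.847/12 + 0.122/4 = 0.10108333 kmol
Per kg fuel: N2 = O2*3.76*22.4 = 0.10108333*3.76*22.4 = 8.51364 Nm^3
Total per kg = 1.58107 + 1.36640 + 8.51364 = 11.46111 Nm^3
Total = 11.46111 * 7.9 = 90.54 Nm^3


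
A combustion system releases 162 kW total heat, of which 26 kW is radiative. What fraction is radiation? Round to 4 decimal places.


f_rad = Q_rad / Q_total
f_rad = 26 / 162 = 0.1605


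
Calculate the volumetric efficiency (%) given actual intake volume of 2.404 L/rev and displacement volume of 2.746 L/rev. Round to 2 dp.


eta_v = (V_actual / V_disp) * 100
Ratio = 2.404 / 2.746 = 0.8755
eta_v = 0.8755 * 100 = 87.55%


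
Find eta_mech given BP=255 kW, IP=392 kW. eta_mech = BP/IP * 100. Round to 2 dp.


eta_mech = (BP / IP) * 100
Ratio = 255 / 392 = 0.6505
eta_mech = 0.6505 * 100 = 65.05%


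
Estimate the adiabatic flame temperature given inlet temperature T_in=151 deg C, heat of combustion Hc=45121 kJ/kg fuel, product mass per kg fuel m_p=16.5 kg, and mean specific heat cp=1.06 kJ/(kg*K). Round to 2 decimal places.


T_ad = T_in + Hc / (m_p * cp)
Denominator = 16.5 * 1.06 = 17.4900
Temperature rise = 45121 / 17.4900 = 2579.82 K
T_ad = 151 + 2579.82 = 2730.82 deg C


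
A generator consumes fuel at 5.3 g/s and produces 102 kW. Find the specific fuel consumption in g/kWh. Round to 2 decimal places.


SFC = (mf / BP) * 3600
Rate = 5.3 / 102 = 0.051961 g/(s*kW)
SFC = 0.051961 * 3600 = 187.06 g/kWh


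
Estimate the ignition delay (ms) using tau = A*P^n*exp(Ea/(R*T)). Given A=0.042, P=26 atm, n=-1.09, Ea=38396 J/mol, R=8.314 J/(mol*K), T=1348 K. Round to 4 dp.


tau = A * P^n * exp(Ea/(R*T))
P^n = 26^(-1.09) = 0.02868660
Ea/(R*T) = 38396/(8.314*1348) = 3.425990
exp(Ea/(R*T)) = 30.753070
tau = 0.042 * 0.02868660 * 30.753070 = 0.0371 ms


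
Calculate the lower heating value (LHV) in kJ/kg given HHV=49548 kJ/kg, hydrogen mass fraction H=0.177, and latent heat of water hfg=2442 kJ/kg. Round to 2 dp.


LHV = HHV - hfg * 9 * H
Water correction = 2442 * 9 * 0.177 = 3890.106 kJ/kg
LHV = 49548 - 3890.106 = 45657.89 kJ/kg


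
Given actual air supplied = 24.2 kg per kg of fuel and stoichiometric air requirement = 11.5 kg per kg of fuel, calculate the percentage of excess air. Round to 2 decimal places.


Excess air = actual - stoichiometric = 24.2 - 11.5 = 12.70 kg/kg fuel
Excess air % = (excess / stoich) * 100 = (12.70 / 11.5) * 100 = 110.43%


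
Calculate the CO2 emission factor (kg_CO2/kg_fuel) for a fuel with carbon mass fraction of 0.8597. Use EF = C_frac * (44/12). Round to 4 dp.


EF = C_frac * (M_CO2 / M_C)
EF = 0.8597 * (44/12)
EF = 0.8597 * 3.666667 = 3.1522 kg_CO2/kg_fuel


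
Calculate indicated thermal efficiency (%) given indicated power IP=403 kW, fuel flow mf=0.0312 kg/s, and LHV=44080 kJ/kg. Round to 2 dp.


eta_ith = (IP / (mf * LHV)) * 100
Denominator = 0.0312 * 44080 = 1375.2960 kW
eta_ith = (403 / 1375.2960) * 100 = 29.30%


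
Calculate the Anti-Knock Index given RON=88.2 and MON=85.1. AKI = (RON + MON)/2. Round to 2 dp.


AKI = (RON + MON) / 2
AKI = (88.2 + 85.1) / 2
AKI = 173.3 / 2 = 86.65


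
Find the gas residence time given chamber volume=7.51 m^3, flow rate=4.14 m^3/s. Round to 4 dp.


tau = V / Q_flow
tau = 7.51 / 4.14 = 1.8140 s


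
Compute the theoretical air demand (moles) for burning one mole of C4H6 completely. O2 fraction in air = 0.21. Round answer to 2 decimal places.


Balanced combustion: C4H6 + 5.5 O2 -> 4 CO2 + 3 H2O
O2 needed = C + H/4 = 4 + 6/4 = 5.50 moles
Air moles = O2 / 0.21 = 5.50 / 0.21 = 26.19 moles air


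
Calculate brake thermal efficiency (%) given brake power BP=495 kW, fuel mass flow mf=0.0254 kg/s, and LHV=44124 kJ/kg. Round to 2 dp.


eta_BTE = (BP / (mf * LHV)) * 100
Denominator = 0.0254 * 44124 = 1120.7496 kW
eta_BTE = (495 / 1120.7496) * 100 = 44.17%


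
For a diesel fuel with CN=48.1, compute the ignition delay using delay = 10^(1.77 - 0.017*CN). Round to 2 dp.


delay = 10^(1.77 - 0.017*CN)
Exponent = 1.77 - 0.017*48.1 = 0.9523
delay = 10^0.9523 = 8.96 ms


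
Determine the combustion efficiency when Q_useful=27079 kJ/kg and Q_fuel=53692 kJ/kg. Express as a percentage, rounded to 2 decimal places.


Efficiency = (Q_useful / Q_fuel) * 100
Efficiency = (27079 / 53692) * 100
Efficiency = 0.5043 * 100 = 50.43%


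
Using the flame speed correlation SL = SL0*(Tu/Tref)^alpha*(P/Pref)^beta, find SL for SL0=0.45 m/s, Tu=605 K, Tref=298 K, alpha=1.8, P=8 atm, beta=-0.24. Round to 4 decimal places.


SL = SL0 * (Tu/Tref)^alpha * (P/Pref)^beta
T ratio = 605/298 = 2.03020134
(T ratio)^alpha = 2.03020134^1.8 = 3.577424
(P/Pref)^beta = 8^(-0.24) = 0.607097
SL = 0.45 * 3.577424 * 0.607097 = 0.9773 m/s


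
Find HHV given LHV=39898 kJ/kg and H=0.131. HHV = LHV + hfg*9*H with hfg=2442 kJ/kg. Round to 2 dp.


HHV = LHV + hfg * 9 * H
Water addition = 2442 * 9 * 0.131 = 2879.118 kJ/kg
HHV = 39898 + 2879.118 = 42777.12 kJ/kg


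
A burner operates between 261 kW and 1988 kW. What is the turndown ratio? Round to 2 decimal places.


TDR = Q_max / Q_min
TDR = 1988 / 261 = 7.62


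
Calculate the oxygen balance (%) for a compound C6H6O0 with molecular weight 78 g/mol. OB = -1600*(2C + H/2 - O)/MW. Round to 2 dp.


OB = -1600 * (2C + H/2 - O) / MW
Inner = 2*6 + 6/2 - 0 = 15.00
OB = -1600 * 15.00 / 78 = -307.69%


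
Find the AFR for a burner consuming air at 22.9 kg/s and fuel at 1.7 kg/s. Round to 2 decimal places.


AFR = m_air / m_fuel
AFR = 22.9 / 1.7 = 13.47


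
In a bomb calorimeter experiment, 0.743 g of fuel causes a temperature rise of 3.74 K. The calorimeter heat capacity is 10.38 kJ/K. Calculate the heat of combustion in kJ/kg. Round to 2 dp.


Hc = C_cal * delta_T / m_fuel
Q_released = 10.38 * 3.74 = 38.8212 kJ
m_fuel = 0.743 g = 0.743/1000 kg = 0.000743 kg
Hc = 38.8212 / 0.000743 = 52249.26 kJ/kg


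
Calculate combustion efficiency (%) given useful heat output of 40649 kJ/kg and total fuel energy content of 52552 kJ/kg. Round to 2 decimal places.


Efficiency = (Q_useful / Q_fuel) * 100
Efficiency = (40649 / 52552) * 100
Efficiency = 0.7735 * 100 = 77.35%


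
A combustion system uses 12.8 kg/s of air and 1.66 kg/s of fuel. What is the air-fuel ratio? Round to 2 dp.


AFR = m_air / m_fuel
AFR = 12.8 / 1.66 = 7.71


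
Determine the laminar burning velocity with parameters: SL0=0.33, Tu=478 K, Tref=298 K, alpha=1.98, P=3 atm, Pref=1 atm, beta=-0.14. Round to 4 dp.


SL = SL0 * (Tu/Tref)^alpha * (P/Pref)^beta
T ratio = 478/298 = 1.60402685
(T ratio)^alpha = 1.60402685^1.98 = 2.548702
(P/Pref)^beta = 3^(-0.14) = 0.857439
SL = 0.33 * 2.548702 * 0.857439 = 0.7212 m/s


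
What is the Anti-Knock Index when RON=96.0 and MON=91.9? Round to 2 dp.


AKI = (RON + MON) / 2
AKI = (96.0 + 91.9) / 2
AKI = 187.9 / 2 = 93.95


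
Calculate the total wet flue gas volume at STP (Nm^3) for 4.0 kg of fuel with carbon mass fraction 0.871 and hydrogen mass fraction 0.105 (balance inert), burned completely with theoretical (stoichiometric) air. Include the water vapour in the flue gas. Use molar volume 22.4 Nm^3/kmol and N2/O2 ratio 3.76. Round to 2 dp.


Per kg fuel: CO2 = (C/12 kmol)*22.4 = (0.871/12)*22.4 = 1.62587 Nm^3
Per kg fuel: H2O = (H/2 kmol)*22.4 = (0.105/2)*22.4 = 1.17600 Nm^3
O2 needed per kg fuel = C/12 + H/4 = 0.871/12 + 0.105/4 = 0.09883333 kmol
Per kg fuel: N2 = O2*3.76*22.4 = 0.09883333*3.76*22.4 = 8.32414 Nm^3
Total per kg = 1.62587 + 1.17600 + 8.32414 = 11.12601 Nm^3
Total = 11.12601 * 4.0 = 44.50 Nm^3


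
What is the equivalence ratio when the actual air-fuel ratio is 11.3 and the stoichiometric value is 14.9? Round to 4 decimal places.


phi = AFR_stoich / AFR_actual
phi = 14.9 / 11.3 = 1.3186


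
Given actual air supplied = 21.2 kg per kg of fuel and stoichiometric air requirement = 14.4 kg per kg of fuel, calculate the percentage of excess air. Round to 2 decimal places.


Excess air = actual - stoichiometric = 21.2 - 14.4 = 6.80 kg/kg fuel
Excess air % = (excess / stoich) * 100 = (6.80 / 14.4) * 100 = 47.22%


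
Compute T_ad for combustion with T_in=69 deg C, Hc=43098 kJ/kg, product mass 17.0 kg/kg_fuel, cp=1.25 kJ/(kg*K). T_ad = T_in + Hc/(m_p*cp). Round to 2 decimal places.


T_ad = T_in + Hc / (m_p * cp)
Denominator = 17.0 * 1.25 = 21.2500
Temperature rise = 43098 / 21.2500 = 2028.14 K
T_ad = 69 + 2028.14 = 2097.14 deg C


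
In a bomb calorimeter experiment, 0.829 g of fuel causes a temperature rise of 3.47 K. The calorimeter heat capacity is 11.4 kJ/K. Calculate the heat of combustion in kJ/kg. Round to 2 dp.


Hc = C_cal * delta_T / m_fuel
Q_released = 11.4 * 3.47 = 39.5580 kJ
m_fuel = 0.829 g = 0.829/1000 kg = 0.000829 kg
Hc = 39.5580 / 0.000829 = 47717.73 kJ/kg


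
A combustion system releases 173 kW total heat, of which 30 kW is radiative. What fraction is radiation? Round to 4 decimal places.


f_rad = Q_rad / Q_total
f_rad = 30 / 173 = 0.1734


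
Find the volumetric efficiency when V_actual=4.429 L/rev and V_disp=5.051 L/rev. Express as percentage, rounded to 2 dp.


eta_v = (V_actual / V_disp) * 100
Ratio = 4.429 / 5.051 = 0.8769
eta_v = 0.8769 * 100 = 87.69%


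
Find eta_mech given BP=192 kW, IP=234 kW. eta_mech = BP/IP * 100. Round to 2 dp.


eta_mech = (BP / IP) * 100
Ratio = 192 / 234 = 0.8205
eta_mech = 0.8205 * 100 = 82.05%


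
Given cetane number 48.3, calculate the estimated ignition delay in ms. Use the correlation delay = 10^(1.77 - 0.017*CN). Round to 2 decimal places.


delay = 10^(1.77 - 0.017*CN)
Exponent = 1.77 - 0.017*48.3 = 0.9489
delay = 10^0.9489 = 8.89 ms


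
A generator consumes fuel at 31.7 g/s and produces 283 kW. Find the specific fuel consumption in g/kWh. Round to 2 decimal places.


SFC = (mf / BP) * 3600
Rate = 31.7 / 283 = 0.112014 g/(s*kW)
SFC = 0.112014 * 3600 = 403.25 g/kWh


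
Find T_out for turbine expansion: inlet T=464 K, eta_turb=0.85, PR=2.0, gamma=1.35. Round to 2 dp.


T_out = T_in * (1 - eta * (1 - PR^(-(gamma-1)/gamma)))
Exponent = -(1.35-1)/1.35 = -0.25925926
PR^exp = 2.0^(-0.25925926) = 0.83551680
Factor = 1 - 0.85*(1 - 0.83551680) = 0.86018928
T_out = 464 * 0.86018928 = 399.13 K


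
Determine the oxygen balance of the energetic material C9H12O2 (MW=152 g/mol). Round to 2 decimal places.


OB = -1600 * (2C + H/2 - O) / MW
Inner = 2*9 + 12/2 - 2 = 22.00
OB = -1600 * 22.00 / 152 = -231.58%


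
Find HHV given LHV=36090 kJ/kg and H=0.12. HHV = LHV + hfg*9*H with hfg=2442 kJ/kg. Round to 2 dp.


HHV = LHV + hfg * 9 * H
Water addition = 2442 * 9 * 0.12 = 2637.360 kJ/kg
HHV = 36090 + 2637.360 = 38727.36 kJ/kg


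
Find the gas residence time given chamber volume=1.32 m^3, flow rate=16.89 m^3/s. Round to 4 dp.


tau = V / Q_flow
tau = 1.32 / 16.89 = 0.0782 s


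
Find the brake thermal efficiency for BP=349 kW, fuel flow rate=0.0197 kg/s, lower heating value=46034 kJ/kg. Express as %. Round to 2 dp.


eta_BTE = (BP / (mf * LHV)) * 100
Denominator = 0.0197 * 46034 = 906.8698 kW
eta_BTE = (349 / 906.8698) * 100 = 38.48%


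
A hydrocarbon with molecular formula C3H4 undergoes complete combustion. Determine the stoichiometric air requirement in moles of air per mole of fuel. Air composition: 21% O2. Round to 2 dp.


Balanced combustion: C3H4 + 4 O2 -> 3 CO2 + 2 H2O
O2 needed = C + H/4 = 3 + 4/4 = 4.00 moles
Air moles = O2 / 0.21 = 4.00 / 0.21 = 19.05 moles air


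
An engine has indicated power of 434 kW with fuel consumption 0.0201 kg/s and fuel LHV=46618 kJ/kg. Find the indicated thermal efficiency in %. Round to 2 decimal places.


eta_ith = (IP / (mf * LHV)) * 100
Denominator = 0.0201 * 46618 = 937.0218 kW
eta_ith = (434 / 937.0218) * 100 = 46.32%


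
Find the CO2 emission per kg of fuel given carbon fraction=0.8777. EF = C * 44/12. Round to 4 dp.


EF = C_frac * (M_CO2 / M_C)
EF = 0.8777 * (44/12)
EF = 0.8777 * 3.666667 = 3.2182 kg_CO2/kg_fuel


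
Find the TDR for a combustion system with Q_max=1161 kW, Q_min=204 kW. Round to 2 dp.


TDR = Q_max / Q_min
TDR = 1161 / 204 = 5.69


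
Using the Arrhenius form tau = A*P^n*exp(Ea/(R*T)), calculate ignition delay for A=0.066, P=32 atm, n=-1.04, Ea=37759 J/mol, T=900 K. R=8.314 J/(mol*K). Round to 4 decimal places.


tau = A * P^n * exp(Ea/(R*T))
P^n = 32^(-1.04) = 0.02720471
Ea/(R*T) = 37759/(8.314*900) = 5.046241
exp(Ea/(R*T)) = 155.437017
tau = 0.066 * 0.02720471 * 155.437017 = 0.2791 ms


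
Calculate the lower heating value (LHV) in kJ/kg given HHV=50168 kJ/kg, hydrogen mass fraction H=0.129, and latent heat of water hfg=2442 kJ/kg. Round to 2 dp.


LHV = HHV - hfg * 9 * H
Water correction = 2442 * 9 * 0.129 = 2835.162 kJ/kg
LHV = 50168 - 2835.162 = 47332.84 kJ/kg


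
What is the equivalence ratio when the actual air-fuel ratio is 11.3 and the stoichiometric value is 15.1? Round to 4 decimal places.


phi = AFR_stoich / AFR_actual
phi = 15.1 / 11.3 = 1.3363


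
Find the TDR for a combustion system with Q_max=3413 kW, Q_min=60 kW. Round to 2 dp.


TDR = Q_max / Q_min
TDR = 3413 / 60 = 56.88


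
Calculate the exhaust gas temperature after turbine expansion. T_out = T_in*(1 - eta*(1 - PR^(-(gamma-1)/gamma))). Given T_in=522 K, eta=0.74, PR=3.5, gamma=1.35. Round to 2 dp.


T_out = T_in * (1 - eta * (1 - PR^(-(gamma-1)/gamma)))
Exponent = -(1.35-1)/1.35 = -0.25925926
PR^exp = 3.5^(-0.25925926) = 0.72267881
Factor = 1 - 0.74*(1 - 0.72267881) = 0.79478232
T_out = 522 * 0.79478232 = 414.88 K


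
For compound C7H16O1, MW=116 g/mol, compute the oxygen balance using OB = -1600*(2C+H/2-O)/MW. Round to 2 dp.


OB = -1600 * (2C + H/2 - O) / MW
Inner = 2*7 + 16/2 - 1 = 21.00
OB = -1600 * 21.00 / 116 = -289.66%


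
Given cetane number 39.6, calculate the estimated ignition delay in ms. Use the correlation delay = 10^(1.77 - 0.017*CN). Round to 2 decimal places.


delay = 10^(1.77 - 0.017*CN)
Exponent = 1.77 - 0.017*39.6 = 1.0968
delay = 10^1.0968 = 12.50 ms


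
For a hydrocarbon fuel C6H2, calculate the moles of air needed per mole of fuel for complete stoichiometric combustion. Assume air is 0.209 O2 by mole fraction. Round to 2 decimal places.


Balanced combustion: C6H2 + 6.5 O2 -> 6 CO2 + 1 H2O
O2 needed = C + H/4 = 6 + 2/4 = 6.50 moles
Air moles = O2 / 0.209 = 6.50 / 0.209 = 31.10 moles air


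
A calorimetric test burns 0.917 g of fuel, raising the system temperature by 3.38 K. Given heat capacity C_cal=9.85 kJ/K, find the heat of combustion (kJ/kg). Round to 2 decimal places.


Hc = C_cal * delta_T / m_fuel
Q_released = 9.85 * 3.38 = 33.2930 kJ
m_fuel = 0.917 g = 0.917/1000 kg = 0.000917 kg
Hc = 33.2930 / 0.000917 = 36306.43 kJ/kg


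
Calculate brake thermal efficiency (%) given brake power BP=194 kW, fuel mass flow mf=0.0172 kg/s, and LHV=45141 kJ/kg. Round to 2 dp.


eta_BTE = (BP / (mf * LHV)) * 100
Denominator = 0.0172 * 45141 = 776.4252 kW
eta_BTE = (194 / 776.4252) * 100 = 24.99%


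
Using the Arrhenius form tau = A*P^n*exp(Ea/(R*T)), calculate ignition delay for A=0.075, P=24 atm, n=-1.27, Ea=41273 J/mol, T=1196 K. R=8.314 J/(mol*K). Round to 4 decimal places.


tau = A * P^n * exp(Ea/(R*T))
P^n = 24^(-1.27) = 0.01766574
Ea/(R*T) = 41273/(8.314*1196) = 4.150733
exp(Ea/(R*T)) = 63.480539
tau = 0.075 * 0.01766574 * 63.480539 = 0.0841 ms


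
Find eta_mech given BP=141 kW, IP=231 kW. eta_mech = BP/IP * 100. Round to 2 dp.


eta_mech = (BP / IP) * 100
Ratio = 141 / 231 = 0.6104
eta_mech = 0.6104 * 100 = 61.04%


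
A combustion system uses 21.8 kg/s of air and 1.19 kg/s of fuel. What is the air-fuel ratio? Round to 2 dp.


AFR = m_air / m_fuel
AFR = 21.8 / 1.19 = 18.32


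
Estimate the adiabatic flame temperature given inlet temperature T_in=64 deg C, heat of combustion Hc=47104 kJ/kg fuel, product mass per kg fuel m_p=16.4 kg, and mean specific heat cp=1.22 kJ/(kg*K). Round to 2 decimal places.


T_ad = T_in + Hc / (m_p * cp)
Denominator = 16.4 * 1.22 = 20.0080
Temperature rise = 47104 / 20.0080 = 2354.26 K
T_ad = 64 + 2354.26 = 2418.26 deg C


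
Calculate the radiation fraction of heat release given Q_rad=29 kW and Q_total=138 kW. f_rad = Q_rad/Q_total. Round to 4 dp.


f_rad = Q_rad / Q_total
f_rad = 29 / 138 = 0.2101


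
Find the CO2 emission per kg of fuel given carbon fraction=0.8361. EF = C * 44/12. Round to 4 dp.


EF = C_frac * (M_CO2 / M_C)
EF = 0.8361 * (44/12)
EF = 0.8361 * 3.666667 = 3.0657 kg_CO2/kg_fuel


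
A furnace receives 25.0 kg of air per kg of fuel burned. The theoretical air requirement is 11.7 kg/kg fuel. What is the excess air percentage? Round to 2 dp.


Excess air = actual - stoichiometric = 25.0 - 11.7 = 13.30 kg/kg fuel
Excess air % = (excess / stoich) * 100 = (13.30 / 11.7) * 100 = 113.68%


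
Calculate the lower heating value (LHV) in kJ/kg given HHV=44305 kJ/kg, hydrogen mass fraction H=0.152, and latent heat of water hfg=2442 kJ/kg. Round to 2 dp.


LHV = HHV - hfg * 9 * H
Water correction = 2442 * 9 * 0.152 = 3340.656 kJ/kg
LHV = 44305 - 3340.656 = 40964.34 kJ/kg


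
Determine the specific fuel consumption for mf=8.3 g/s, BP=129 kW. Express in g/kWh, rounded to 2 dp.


SFC = (mf / BP) * 3600
Rate = 8.3 / 129 = 0.064341 g/(s*kW)
SFC = 0.064341 * 3600 = 231.63 g/kWh


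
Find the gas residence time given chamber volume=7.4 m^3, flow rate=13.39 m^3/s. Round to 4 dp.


tau = V / Q_flow
tau = 7.4 / 13.39 = 0.5527 s


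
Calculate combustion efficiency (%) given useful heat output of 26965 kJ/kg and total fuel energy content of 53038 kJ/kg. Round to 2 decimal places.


Efficiency = (Q_useful / Q_fuel) * 100
Efficiency = (26965 / 53038) * 100
Efficiency = 0.5084 * 100 = 50.84%


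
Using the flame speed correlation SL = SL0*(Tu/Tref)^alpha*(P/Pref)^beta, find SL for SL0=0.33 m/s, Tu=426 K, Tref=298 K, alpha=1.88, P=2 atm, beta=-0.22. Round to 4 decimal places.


SL = SL0 * (Tu/Tref)^alpha * (P/Pref)^beta
T ratio = 426/298 = 1.42953020
(T ratio)^alpha = 1.42953020^1.88 = 1.957778
(P/Pref)^beta = 2^(-0.22) = 0.858565
SL = 0.33 * 1.957778 * 0.858565 = 0.5547 m/s


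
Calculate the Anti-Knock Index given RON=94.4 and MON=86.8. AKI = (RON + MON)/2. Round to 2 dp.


AKI = (RON + MON) / 2
AKI = (94.4 + 86.8) / 2
AKI = 181.2 / 2 = 90.60


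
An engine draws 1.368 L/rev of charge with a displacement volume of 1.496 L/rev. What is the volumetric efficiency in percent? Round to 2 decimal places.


eta_v = (V_actual / V_disp) * 100
Ratio = 1.368 / 1.496 = 0.9144
eta_v = 0.9144 * 100 = 91.44%


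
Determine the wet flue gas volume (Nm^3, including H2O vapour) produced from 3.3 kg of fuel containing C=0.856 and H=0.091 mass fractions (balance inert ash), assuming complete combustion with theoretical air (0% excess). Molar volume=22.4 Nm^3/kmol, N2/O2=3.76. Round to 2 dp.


Per kg fuel: CO2 = (C/12 kmol)*22.4 = (0.856/12)*22.4 = 1.59787 Nm^3
Per kg fuel: H2O = (H/2 kmol)*22.4 = (0.091/2)*22.4 = 1.01920 Nm^3
O2 needed per kg fuel = C/12 + H/4 = 0.856/12 + 0.091/4 = 0.09408333 kmol
Per kg fuel: N2 = O2*3.76*22.4 = 0.09408333*3.76*22.4 = 7.92407 Nm^3
Total per kg = 1.59787 + 1.01920 + 7.92407 = 10.54114 Nm^3
Total = 10.54114 * 3.3 = 34.79 Nm^3


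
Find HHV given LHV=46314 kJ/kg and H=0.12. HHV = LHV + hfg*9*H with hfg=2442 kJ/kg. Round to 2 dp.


HHV = LHV + hfg * 9 * H
Water addition = 2442 * 9 * 0.12 = 2637.360 kJ/kg
HHV = 46314 + 2637.360 = 48951.36 kJ/kg


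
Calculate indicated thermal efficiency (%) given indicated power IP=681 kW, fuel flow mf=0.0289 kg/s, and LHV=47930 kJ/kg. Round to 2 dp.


eta_ith = (IP / (mf * LHV)) * 100
Denominator = 0.0289 * 47930 = 1385.1770 kW
eta_ith = (681 / 1385.1770) * 100 = 49.16%


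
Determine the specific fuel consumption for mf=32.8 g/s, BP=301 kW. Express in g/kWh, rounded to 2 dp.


SFC = (mf / BP) * 3600
Rate = 32.8 / 301 = 0.108970 g/(s*kW)
SFC = 0.108970 * 3600 = 392.29 g/kWh


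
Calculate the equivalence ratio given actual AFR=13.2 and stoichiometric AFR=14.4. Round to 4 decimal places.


phi = AFR_stoich / AFR_actual
phi = 14.4 / 13.2 = 1.0909


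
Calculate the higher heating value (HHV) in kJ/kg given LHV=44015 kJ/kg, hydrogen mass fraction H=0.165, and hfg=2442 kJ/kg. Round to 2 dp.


HHV = LHV + hfg * 9 * H
Water addition = 2442 * 9 * 0.165 = 3626.370 kJ/kg
HHV = 44015 + 3626.370 = 47641.37 kJ/kg


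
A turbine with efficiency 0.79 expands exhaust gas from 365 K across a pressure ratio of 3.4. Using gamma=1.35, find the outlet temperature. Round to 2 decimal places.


T_out = T_in * (1 - eta * (1 - PR^(-(gamma-1)/gamma)))
Exponent = -(1.35-1)/1.35 = -0.25925926
PR^exp = 3.4^(-0.25925926) = 0.72813041
Factor = 1 - 0.79*(1 - 0.72813041) = 0.78522302
T_out = 365 * 0.78522302 = 286.61 K


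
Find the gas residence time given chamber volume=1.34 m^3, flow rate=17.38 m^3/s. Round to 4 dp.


tau = V / Q_flow
tau = 1.34 / 17.38 = 0.0771 s


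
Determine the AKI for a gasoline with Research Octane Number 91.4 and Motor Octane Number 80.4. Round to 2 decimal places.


AKI = (RON + MON) / 2
AKI = (91.4 + 80.4) / 2
AKI = 171.8 / 2 = 85.90


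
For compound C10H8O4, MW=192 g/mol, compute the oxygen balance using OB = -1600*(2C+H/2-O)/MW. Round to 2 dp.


OB = -1600 * (2C + H/2 - O) / MW
Inner = 2*10 + 8/2 - 4 = 20.00
OB = -1600 * 20.00 / 192 = -166.67%


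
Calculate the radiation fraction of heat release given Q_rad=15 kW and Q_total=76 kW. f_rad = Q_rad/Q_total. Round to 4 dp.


f_rad = Q_rad / Q_total
f_rad = 15 / 76 = 0.1974


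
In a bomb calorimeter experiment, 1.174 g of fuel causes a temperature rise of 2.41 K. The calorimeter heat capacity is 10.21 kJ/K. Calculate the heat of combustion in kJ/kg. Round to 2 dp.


Hc = C_cal * delta_T / m_fuel
Q_released = 10.21 * 2.41 = 24.6061 kJ
m_fuel = 1.174 g = 1.174/1000 kg = 0.001174 kg
Hc = 24.6061 / 0.001174 = 20959.20 kJ/kg


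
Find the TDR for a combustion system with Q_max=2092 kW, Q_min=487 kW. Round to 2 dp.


TDR = Q_max / Q_min
TDR = 2092 / 487 = 4.30


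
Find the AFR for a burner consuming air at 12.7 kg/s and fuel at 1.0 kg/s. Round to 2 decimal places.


AFR = m_air / m_fuel
AFR = 12.7 / 1.0 = 12.70


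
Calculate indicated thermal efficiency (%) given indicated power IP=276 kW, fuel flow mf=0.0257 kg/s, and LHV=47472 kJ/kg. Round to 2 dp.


eta_ith = (IP / (mf * LHV)) * 100
Denominator = 0.0257 * 47472 = 1220.0304 kW
eta_ith = (276 / 1220.0304) * 100 = 22.62%


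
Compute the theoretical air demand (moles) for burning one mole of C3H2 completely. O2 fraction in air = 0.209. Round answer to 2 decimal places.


Balanced combustion: C3H2 + 3.5 O2 -> 3 CO2 + 1 H2O
O2 needed = C + H/4 = 3 + 2/4 = 3.50 moles
Air moles = O2 / 0.209 = 3.50 / 0.209 = 16.75 moles air


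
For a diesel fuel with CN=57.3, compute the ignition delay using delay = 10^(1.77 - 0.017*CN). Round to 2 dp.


delay = 10^(1.77 - 0.017*CN)
Exponent = 1.77 - 0.017*57.3 = 0.7959
delay = 10^0.7959 = 6.25 ms


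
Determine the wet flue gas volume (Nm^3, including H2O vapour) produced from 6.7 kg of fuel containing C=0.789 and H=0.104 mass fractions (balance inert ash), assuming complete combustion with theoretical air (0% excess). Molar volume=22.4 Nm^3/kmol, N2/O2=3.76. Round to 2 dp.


Per kg fuel: CO2 = (C/12 kmol)*22.4 = (0.789/12)*22.4 = 1.47280 Nm^3
Per kg fuel: H2O = (H/2 kmol)*22.4 = (0.104/2)*22.4 = 1.16480 Nm^3
O2 needed per kg fuel = C/12 + H/4 = 0.789/12 + 0.104/4 = 0.09175000 kmol
Per kg fuel: N2 = O2*3.76*22.4 = 0.09175000*3.76*22.4 = 7.72755 Nm^3
Total per kg = 1.47280 + 1.16480 + 7.72755 = 10.36515 Nm^3
Total = 10.36515 * 6.7 = 69.45 Nm^3


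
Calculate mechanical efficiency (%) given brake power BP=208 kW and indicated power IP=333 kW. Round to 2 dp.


eta_mech = (BP / IP) * 100
Ratio = 208 / 333 = 0.6246
eta_mech = 0.6246 * 100 = 62.46%


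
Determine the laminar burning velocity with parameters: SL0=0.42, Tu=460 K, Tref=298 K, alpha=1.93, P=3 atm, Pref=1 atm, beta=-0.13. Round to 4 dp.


SL = SL0 * (Tu/Tref)^alpha * (P/Pref)^beta
T ratio = 460/298 = 1.54362416
(T ratio)^alpha = 1.54362416^1.93 = 2.311454
(P/Pref)^beta = 3^(-0.13) = 0.866910
SL = 0.42 * 2.311454 * 0.866910 = 0.8416 m/s


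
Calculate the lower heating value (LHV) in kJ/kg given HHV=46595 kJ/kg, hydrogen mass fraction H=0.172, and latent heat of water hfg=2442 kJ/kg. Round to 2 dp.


LHV = HHV - hfg * 9 * H
Water correction = 2442 * 9 * 0.172 = 3780.216 kJ/kg
LHV = 46595 - 3780.216 = 42814.78 kJ/kg


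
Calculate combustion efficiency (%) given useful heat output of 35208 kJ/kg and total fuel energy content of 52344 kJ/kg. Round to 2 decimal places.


Efficiency = (Q_useful / Q_fuel) * 100
Efficiency = (35208 / 52344) * 100
Efficiency = 0.6726 * 100 = 67.26%


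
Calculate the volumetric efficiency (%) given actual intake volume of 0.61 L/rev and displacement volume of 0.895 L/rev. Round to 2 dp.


eta_v = (V_actual / V_disp) * 100
Ratio = 0.61 / 0.895 = 0.6816
eta_v = 0.6816 * 100 = 68.16%


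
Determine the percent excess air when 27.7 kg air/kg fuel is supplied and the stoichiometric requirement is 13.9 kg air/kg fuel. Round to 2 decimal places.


Excess air = actual - stoichiometric = 27.7 - 13.9 = 13.80 kg/kg fuel
Excess air % = (excess / stoich) * 100 = (13.80 / 13.9) * 100 = 99.28%


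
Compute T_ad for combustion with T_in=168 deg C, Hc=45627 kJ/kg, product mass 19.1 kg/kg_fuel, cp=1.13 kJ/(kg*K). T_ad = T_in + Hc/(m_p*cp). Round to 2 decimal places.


T_ad = T_in + Hc / (m_p * cp)
Denominator = 19.1 * 1.13 = 21.5830
Temperature rise = 45627 / 21.5830 = 2114.02 K
T_ad = 168 + 2114.02 = 2282.02 deg C


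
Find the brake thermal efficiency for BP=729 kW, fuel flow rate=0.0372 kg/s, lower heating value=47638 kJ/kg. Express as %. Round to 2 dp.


eta_BTE = (BP / (mf * LHV)) * 100
Denominator = 0.0372 * 47638 = 1772.1336 kW
eta_BTE = (729 / 1772.1336) * 100 = 41.14%


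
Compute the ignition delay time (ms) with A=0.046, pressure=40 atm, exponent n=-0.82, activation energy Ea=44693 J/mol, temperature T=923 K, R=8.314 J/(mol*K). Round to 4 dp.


tau = A * P^n * exp(Ea/(R*T))
P^n = 40^(-0.82) = 0.04856359
Ea/(R*T) = 44693/(8.314*923) = 5.824086
exp(Ea/(R*T)) = 338.351770
tau = 0.046 * 0.04856359 * 338.351770 = 0.7559 ms


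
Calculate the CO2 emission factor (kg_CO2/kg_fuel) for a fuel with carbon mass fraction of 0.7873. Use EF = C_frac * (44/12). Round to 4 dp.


EF = C_frac * (M_CO2 / M_C)
EF = 0.7873 * (44/12)
EF = 0.7873 * 3.666667 = 2.8868 kg_CO2/kg_fuel


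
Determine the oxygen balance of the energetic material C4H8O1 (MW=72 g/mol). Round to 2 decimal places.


OB = -1600 * (2C + H/2 - O) / MW
Inner = 2*4 + 8/2 - 1 = 11.00
OB = -1600 * 11.00 / 72 = -244.44%


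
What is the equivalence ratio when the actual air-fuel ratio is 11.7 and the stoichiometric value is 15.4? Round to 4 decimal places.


phi = AFR_stoich / AFR_actual
phi = 15.4 / 11.7 = 1.3162


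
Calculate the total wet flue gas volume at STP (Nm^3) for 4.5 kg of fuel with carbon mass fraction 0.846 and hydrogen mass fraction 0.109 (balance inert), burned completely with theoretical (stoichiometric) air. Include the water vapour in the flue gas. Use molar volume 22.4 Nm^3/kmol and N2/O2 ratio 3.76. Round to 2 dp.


Per kg fuel: CO2 = (C/12 kmol)*22.4 = (0.846/12)*22.4 = 1.57920 Nm^3
Per kg fuel: H2O = (H/2 kmol)*22.4 = (0.109/2)*22.4 = 1.22080 Nm^3
O2 needed per kg fuel = C/12 + H/4 = 0.846/12 + 0.109/4 = 0.09775000 kmol
Per kg fuel: N2 = O2*3.76*22.4 = 0.09775000*3.76*22.4 = 8.23290 Nm^3
Total per kg = 1.57920 + 1.22080 + 8.23290 = 11.03290 Nm^3
Total = 11.03290 * 4.5 = 49.65 Nm^3


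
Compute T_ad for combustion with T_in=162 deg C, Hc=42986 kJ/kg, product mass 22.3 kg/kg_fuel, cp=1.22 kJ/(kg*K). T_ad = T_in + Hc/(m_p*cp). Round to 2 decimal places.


T_ad = T_in + Hc / (m_p * cp)
Denominator = 22.3 * 1.22 = 27.2060
Temperature rise = 42986 / 27.2060 = 1580.02 K
T_ad = 162 + 1580.02 = 1742.02 deg C


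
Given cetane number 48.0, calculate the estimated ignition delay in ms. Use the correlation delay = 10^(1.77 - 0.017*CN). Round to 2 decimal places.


delay = 10^(1.77 - 0.017*CN)
Exponent = 1.77 - 0.017*48.0 = 0.9540
delay = 10^0.9540 = 8.99 ms


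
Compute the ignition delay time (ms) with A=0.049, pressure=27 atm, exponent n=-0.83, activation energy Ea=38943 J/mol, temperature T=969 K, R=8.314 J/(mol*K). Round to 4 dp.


tau = A * P^n * exp(Ea/(R*T))
P^n = 27^(-0.83) = 0.06485868
Ea/(R*T) = 38943/(8.314*969) = 4.833877
exp(Ea/(R*T)) = 125.697363
tau = 0.049 * 0.06485868 * 125.697363 = 0.3995 ms


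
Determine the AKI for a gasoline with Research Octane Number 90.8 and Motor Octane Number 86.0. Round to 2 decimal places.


AKI = (RON + MON) / 2
AKI = (90.8 + 86.0) / 2
AKI = 176.8 / 2 = 88.40


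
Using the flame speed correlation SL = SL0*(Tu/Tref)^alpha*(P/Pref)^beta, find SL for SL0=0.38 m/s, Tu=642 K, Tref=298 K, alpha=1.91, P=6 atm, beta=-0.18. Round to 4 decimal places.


SL = SL0 * (Tu/Tref)^alpha * (P/Pref)^beta
T ratio = 642/298 = 2.15436242
(T ratio)^alpha = 2.15436242^1.91 = 4.331505
(P/Pref)^beta = 6^(-0.18) = 0.724324
SL = 0.38 * 4.331505 * 0.724324 = 1.1922 m/s


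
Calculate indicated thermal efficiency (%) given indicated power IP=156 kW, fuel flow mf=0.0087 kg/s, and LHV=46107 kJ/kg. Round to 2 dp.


eta_ith = (IP / (mf * LHV)) * 100
Denominator = 0.0087 * 46107 = 401.1309 kW
eta_ith = (156 / 401.1309) * 100 = 38.89%


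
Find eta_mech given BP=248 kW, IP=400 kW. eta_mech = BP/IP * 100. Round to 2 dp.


eta_mech = (BP / IP) * 100
Ratio = 248 / 400 = 0.6200
eta_mech = 0.6200 * 100 = 62.00%


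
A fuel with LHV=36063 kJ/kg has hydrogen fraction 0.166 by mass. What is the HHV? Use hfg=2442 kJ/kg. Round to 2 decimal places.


HHV = LHV + hfg * 9 * H
Water addition = 2442 * 9 * 0.166 = 3648.348 kJ/kg
HHV = 36063 + 3648.348 = 39711.35 kJ/kg


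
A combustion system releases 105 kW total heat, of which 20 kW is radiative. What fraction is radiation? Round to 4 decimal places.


f_rad = Q_rad / Q_total
f_rad = 20 / 105 = 0.1905


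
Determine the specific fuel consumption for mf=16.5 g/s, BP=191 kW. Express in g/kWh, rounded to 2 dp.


SFC = (mf / BP) * 3600
Rate = 16.5 / 191 = 0.086387 g/(s*kW)
SFC = 0.086387 * 3600 = 310.99 g/kWh


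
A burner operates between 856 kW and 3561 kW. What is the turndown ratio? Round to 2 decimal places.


TDR = Q_max / Q_min
TDR = 3561 / 856 = 4.16
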